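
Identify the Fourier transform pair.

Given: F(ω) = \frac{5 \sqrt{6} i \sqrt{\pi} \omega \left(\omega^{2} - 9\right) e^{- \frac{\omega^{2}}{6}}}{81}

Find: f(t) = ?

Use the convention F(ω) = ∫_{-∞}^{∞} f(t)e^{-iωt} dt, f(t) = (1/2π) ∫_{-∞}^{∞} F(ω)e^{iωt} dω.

f(t) = 5 t^{3} e^{- \frac{3 t^{2}}{2}}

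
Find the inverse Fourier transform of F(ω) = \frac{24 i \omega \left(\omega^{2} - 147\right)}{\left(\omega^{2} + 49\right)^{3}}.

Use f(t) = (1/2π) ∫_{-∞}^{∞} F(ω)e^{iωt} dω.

f(t) = 6 t e^{- 7 \left|{t}\right|} \left|{t}\right|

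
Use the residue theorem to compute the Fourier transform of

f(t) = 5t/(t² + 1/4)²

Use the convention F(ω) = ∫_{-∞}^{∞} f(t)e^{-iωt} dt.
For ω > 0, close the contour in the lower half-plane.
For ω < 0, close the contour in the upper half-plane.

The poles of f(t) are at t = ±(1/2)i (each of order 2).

Let g(z) = f(z)e^{-iωz}; for large |z| the factor e^{-iωz} decays in the lower half-plane when ω > 0 and in the upper half-plane when ω < 0.

Case ω > 0 (lower half-plane, clockwise contour ⇒ F(ω) = -2πi·ΣRes):
  Res_{z = - \frac{i}{2}} g(z) = \frac{5 \omega e^{- \frac{\omega}{2}}}{2} (pole of order 2)
  F(ω) = -2πi·ΣRes = - 5 i \pi \omega e^{- \frac{\omega}{2}}

Case ω < 0 (upper half-plane, counterclockwise contour ⇒ F(ω) = +2πi·ΣRes):
  Res_{z = \frac{i}{2}} g(z) = - \frac{5 \omega e^{\frac{\omega}{2}}}{2} (pole of order 2)
  F(ω) = 2πi·ΣRes = - 5 i \pi \omega e^{\frac{\omega}{2}}

Both cases combine into a single formula in |ω|:

F(ω) = - 5 i \pi \omega e^{- \frac{\left|{\omega}\right|}{2}}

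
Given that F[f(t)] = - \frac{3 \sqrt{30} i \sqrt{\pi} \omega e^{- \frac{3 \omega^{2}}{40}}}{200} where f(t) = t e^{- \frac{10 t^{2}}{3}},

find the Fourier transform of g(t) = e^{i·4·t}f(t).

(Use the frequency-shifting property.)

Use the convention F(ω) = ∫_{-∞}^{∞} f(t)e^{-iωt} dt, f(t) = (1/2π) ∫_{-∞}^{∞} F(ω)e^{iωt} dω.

F[g](ω) = \frac{3 \sqrt{30} i \sqrt{\pi} \left(4 - \omega\right) e^{- \frac{3 \left(\omega - 4\right)^{2}}{40}}}{200}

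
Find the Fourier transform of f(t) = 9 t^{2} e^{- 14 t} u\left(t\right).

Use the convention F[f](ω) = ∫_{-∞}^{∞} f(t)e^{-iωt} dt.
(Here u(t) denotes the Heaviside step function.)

F(ω) = \frac{18}{\left(i \omega + 14\right)^{3}}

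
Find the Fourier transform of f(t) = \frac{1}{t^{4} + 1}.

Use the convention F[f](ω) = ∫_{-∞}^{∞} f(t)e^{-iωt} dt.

F(ω) = \pi e^{- \frac{\sqrt{2} \left|{\omega}\right|}{2}} \sin{\left(\frac{\sqrt{2} \left|{\omega}\right|}{2} + \frac{\pi}{4} \right)}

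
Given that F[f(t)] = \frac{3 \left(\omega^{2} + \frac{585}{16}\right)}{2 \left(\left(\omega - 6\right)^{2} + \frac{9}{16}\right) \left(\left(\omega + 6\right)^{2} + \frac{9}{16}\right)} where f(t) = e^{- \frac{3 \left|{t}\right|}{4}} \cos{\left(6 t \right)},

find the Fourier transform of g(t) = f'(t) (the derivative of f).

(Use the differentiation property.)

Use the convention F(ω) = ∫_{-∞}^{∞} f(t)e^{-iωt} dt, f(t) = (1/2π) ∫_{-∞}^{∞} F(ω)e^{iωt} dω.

F[g](ω) = \frac{24 i \omega \left(16 \omega^{2} + 585\right)}{256 \omega^{4} - 18144 \omega^{2} + 342225}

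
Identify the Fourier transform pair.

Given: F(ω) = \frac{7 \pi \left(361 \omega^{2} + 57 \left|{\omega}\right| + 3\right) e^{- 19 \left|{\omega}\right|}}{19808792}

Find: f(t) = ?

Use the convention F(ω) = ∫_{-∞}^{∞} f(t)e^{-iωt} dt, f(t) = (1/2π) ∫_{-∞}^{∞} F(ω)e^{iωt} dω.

f(t) = \frac{7}{\left(t^{2} + 361\right)^{3}}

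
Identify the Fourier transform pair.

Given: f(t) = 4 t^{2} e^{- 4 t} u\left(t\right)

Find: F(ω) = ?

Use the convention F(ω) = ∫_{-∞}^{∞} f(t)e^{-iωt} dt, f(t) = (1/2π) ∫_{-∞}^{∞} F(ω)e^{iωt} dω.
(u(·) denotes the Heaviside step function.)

F(ω) = \frac{8}{\left(i \omega + 4\right)^{3}}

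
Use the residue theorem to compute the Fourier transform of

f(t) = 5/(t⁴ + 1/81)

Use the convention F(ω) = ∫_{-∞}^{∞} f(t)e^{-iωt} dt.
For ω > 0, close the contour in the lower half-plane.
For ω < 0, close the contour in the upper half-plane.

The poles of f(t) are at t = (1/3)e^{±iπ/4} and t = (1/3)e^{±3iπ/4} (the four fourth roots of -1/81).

Let g(z) = f(z)e^{-iωz}; for large |z| the factor e^{-iωz} decays in the lower half-plane when ω > 0 and in the upper half-plane when ω < 0.

Case ω > 0 (lower half-plane, clockwise contour ⇒ F(ω) = -2πi·ΣRes):
  Res_{z = - \frac{\sqrt{2}}{6} - \frac{\sqrt{2} i}{6}} g(z) = \frac{135 \sqrt{2} i \left(1 - i\right) e^{\frac{\sqrt{2} \omega \left(-1 + i\right)}{6}}}{8}
  Res_{z = \frac{\sqrt{2}}{6} - \frac{\sqrt{2} i}{6}} g(z) = \frac{135 \sqrt{2} i \left(1 + i\right) e^{- \frac{\sqrt{2} \omega \left(1 + i\right)}{6}}}{8}
  F(ω) = -2πi·ΣRes = \frac{135 \sqrt{2} \pi \left(1 - i\right) \left(e^{\frac{\sqrt{2} i \omega}{3}} + i\right) e^{- \frac{\sqrt{2} \omega \left(1 + i\right)}{6}}}{4} = 135 \pi e^{- \frac{\sqrt{2} \omega}{6}} \sin{\left(\frac{\sqrt{2} \omega}{6} + \frac{\pi}{4} \right)}

Case ω < 0 (upper half-plane, counterclockwise contour ⇒ F(ω) = +2πi·ΣRes):
  Res_{z = \frac{\sqrt{2}}{6} + \frac{\sqrt{2} i}{6}} g(z) = \frac{135 \sqrt{2} i \left(-1 + i\right) e^{\frac{\sqrt{2} \omega \left(1 - i\right)}{6}}}{8}
  Res_{z = - \frac{\sqrt{2}}{6} + \frac{\sqrt{2} i}{6}} g(z) = \frac{135 \sqrt{2} \left(1 - i\right) e^{\frac{\sqrt{2} \omega \left(1 + i\right)}{6}}}{8}
  F(ω) = 2πi·ΣRes = - \frac{135 \sqrt{2} i \pi \left(i \left(1 - i\right) e^{\frac{\sqrt{2} \omega \left(1 - i\right)}{6}} - \left(1 - i\right) e^{\frac{\sqrt{2} \omega \left(1 + i\right)}{6}}\right)}{4} = 135 \pi e^{\frac{\sqrt{2} \omega}{6}} \cos{\left(\frac{\sqrt{2} \omega}{6} + \frac{\pi}{4} \right)}

Both cases combine into a single formula in |ω|:

F(ω) = 135 \pi e^{- \frac{\sqrt{2} \left|{\omega}\right|}{6}} \sin{\left(\frac{\sqrt{2} \left|{\omega}\right|}{6} + \frac{\pi}{4} \right)}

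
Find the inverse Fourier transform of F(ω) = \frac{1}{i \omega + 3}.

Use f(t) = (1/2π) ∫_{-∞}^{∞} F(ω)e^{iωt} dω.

f(t) = e^{- 3 t} u\left(t\right)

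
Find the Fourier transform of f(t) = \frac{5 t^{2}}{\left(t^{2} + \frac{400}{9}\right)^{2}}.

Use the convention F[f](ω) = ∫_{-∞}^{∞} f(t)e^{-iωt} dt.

F(ω) = \frac{\pi \left(3 - 20 \left|{\omega}\right|\right) e^{- \frac{20 \left|{\omega}\right|}{3}}}{8}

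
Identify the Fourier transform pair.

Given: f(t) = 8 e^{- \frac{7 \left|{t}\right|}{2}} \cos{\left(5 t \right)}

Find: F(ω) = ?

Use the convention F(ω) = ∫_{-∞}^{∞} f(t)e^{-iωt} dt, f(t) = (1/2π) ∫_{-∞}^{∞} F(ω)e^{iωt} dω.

F(ω) = \frac{224 \left(4 \omega^{2} + 149\right)}{16 \omega^{4} - 408 \omega^{2} + 22201}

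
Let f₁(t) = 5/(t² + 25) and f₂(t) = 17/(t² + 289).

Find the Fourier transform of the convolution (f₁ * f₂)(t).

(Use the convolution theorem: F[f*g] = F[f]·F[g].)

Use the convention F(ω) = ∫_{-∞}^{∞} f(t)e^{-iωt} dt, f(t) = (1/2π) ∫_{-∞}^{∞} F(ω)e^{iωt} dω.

F[f₁*f₂](ω) = \pi^{2} e^{- 22 \left|{\omega}\right|}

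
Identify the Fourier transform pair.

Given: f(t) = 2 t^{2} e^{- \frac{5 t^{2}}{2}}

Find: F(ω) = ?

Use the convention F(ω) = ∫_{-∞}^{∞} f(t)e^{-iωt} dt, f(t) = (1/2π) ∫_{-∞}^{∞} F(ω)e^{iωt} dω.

F(ω) = \frac{2 \sqrt{10} \sqrt{\pi} \left(5 - \omega^{2}\right) e^{- \frac{\omega^{2}}{10}}}{125}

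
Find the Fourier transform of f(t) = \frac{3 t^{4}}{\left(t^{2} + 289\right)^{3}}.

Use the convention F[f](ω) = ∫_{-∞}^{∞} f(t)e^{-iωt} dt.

F(ω) = \frac{3 \pi \left(289 \omega^{2} - 85 \left|{\omega}\right| + 3\right) e^{- 17 \left|{\omega}\right|}}{136}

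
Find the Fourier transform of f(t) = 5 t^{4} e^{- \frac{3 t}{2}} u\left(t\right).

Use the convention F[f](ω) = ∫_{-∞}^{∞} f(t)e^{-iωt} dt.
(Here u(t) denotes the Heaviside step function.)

F(ω) = \frac{3840}{\left(2 i \omega + 3\right)^{5}}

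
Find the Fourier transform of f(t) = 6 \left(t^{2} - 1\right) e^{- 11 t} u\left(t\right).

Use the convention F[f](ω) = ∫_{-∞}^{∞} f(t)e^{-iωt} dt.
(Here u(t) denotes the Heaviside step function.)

F(ω) = \frac{6 \left(2 i \omega - \left(i \omega + 11\right)^{3} + 22\right)}{\left(i \omega + 11\right)^{4}}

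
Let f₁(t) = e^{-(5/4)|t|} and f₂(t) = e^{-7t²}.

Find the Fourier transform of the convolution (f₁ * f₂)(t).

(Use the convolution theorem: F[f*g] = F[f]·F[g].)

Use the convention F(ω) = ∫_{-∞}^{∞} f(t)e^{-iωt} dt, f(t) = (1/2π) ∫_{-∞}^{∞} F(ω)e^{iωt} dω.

F[f₁*f₂](ω) = \frac{40 \sqrt{7} \sqrt{\pi} e^{- \frac{\omega^{2}}{28}}}{7 \left(16 \omega^{2} + 25\right)}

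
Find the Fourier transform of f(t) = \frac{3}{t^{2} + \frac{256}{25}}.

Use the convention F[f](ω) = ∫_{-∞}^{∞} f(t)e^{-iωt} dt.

F(ω) = \frac{15 \pi e^{- \frac{16 \left|{\omega}\right|}{5}}}{16}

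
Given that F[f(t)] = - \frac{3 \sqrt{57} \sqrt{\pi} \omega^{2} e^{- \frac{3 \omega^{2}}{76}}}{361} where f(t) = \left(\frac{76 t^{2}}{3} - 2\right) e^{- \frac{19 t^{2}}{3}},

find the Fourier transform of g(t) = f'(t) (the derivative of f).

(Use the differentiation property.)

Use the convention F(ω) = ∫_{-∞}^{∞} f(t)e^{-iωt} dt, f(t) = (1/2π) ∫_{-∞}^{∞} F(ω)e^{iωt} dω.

F[g](ω) = - \frac{3 \sqrt{57} i \sqrt{\pi} \omega^{3} e^{- \frac{3 \omega^{2}}{76}}}{361}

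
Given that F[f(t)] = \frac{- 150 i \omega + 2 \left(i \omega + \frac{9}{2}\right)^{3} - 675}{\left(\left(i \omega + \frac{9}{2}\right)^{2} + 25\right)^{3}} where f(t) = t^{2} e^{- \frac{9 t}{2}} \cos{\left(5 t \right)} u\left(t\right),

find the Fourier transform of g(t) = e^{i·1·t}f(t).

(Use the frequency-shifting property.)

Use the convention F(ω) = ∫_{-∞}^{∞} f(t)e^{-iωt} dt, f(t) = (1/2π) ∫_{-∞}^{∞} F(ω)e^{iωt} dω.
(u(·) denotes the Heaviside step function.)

F[g](ω) = \frac{16 \left(600 i \left(1 - \omega\right) + \left(2 i \left(\omega - 1\right) + 9\right)^{3} - 2700\right)}{\left(\left(2 i \left(\omega - 1\right) + 9\right)^{2} + 100\right)^{3}}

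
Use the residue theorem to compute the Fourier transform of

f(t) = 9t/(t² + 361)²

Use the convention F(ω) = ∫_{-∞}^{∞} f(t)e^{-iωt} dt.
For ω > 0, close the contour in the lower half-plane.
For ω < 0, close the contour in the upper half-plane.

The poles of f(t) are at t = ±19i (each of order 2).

Let g(z) = f(z)e^{-iωz}; for large |z| the factor e^{-iωz} decays in the lower half-plane when ω > 0 and in the upper half-plane when ω < 0.

Case ω > 0 (lower half-plane, clockwise contour ⇒ F(ω) = -2πi·ΣRes):
  Res_{z = - 19 i} g(z) = \frac{9 \omega e^{- 19 \omega}}{76} (pole of order 2)
  F(ω) = -2πi·ΣRes = - \frac{9 i \pi \omega e^{- 19 \omega}}{38}

Case ω < 0 (upper half-plane, counterclockwise contour ⇒ F(ω) = +2πi·ΣRes):
  Res_{z = 19 i} g(z) = - \frac{9 \omega e^{19 \omega}}{76} (pole of order 2)
  F(ω) = 2πi·ΣRes = - \frac{9 i \pi \omega e^{19 \omega}}{38}

Both cases combine into a single formula in |ω|:

F(ω) = - \frac{9 i \pi \omega e^{- 19 \left|{\omega}\right|}}{38}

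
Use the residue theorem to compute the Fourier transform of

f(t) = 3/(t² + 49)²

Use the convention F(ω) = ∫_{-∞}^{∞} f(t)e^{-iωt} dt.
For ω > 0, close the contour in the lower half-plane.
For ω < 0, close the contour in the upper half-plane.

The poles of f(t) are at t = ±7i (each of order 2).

Let g(z) = f(z)e^{-iωz}; for large |z| the factor e^{-iωz} decays in the lower half-plane when ω > 0 and in the upper half-plane when ω < 0.

Case ω > 0 (lower half-plane, clockwise contour ⇒ F(ω) = -2πi·ΣRes):
  Res_{z = - 7 i} g(z) = \frac{3 i \left(7 \omega + 1\right) e^{- 7 \omega}}{1372} (pole of order 2)
  F(ω) = -2πi·ΣRes = \frac{3 \pi \left(7 \omega + 1\right) e^{- 7 \omega}}{686}

Case ω < 0 (upper half-plane, counterclockwise contour ⇒ F(ω) = +2πi·ΣRes):
  Res_{z = 7 i} g(z) = \frac{3 i \left(7 \omega - 1\right) e^{7 \omega}}{1372} (pole of order 2)
  F(ω) = 2πi·ΣRes = \frac{3 \pi \left(1 - 7 \omega\right) e^{7 \omega}}{686}

Both cases combine into a single formula in |ω|:

F(ω) = \frac{3 \pi \left(7 \left|{\omega}\right| + 1\right) e^{- 7 \left|{\omega}\right|}}{686}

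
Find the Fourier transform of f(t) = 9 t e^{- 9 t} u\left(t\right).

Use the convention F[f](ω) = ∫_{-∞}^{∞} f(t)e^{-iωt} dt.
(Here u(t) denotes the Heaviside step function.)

F(ω) = \frac{9}{\left(i \omega + 9\right)^{2}}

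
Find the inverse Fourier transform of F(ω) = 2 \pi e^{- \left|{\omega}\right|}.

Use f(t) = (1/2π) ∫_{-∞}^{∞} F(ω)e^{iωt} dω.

f(t) = \frac{2}{t^{2} + 1}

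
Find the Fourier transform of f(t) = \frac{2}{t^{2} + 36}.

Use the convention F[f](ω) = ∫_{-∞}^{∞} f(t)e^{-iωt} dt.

F(ω) = \frac{\pi e^{- 6 \left|{\omega}\right|}}{3}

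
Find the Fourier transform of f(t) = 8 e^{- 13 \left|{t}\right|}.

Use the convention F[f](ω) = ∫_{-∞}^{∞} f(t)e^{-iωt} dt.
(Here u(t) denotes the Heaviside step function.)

F(ω) = \frac{208}{\omega^{2} + 169}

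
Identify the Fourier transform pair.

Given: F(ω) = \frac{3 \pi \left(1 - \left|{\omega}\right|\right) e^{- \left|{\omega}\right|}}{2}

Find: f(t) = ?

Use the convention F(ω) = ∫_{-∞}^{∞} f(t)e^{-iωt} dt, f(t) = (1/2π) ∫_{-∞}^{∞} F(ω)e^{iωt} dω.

f(t) = \frac{3 t^{2}}{\left(t^{2} + 1\right)^{2}}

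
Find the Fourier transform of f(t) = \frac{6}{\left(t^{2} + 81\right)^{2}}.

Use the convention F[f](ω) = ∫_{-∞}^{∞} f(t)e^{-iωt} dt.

F(ω) = \frac{\pi \left(9 \left|{\omega}\right| + 1\right) e^{- 9 \left|{\omega}\right|}}{243}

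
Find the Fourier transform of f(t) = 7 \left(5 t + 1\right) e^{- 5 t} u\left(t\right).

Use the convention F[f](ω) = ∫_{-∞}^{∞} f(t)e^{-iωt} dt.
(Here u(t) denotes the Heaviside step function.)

F(ω) = \frac{7 \left(- i \omega - 10\right)}{\omega^{2} - 10 i \omega - 25}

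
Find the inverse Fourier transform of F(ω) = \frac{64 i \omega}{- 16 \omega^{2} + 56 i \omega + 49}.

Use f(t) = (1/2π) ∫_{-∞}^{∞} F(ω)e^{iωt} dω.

f(t) = 4 \left(1 - \frac{7 t}{4}\right) e^{- \frac{7 t}{4}} u\left(t\right)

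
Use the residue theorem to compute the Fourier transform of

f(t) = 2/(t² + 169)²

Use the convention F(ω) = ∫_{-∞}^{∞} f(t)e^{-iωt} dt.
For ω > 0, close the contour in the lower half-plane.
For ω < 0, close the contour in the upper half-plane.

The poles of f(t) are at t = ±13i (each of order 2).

Let g(z) = f(z)e^{-iωz}; for large |z| the factor e^{-iωz} decays in the lower half-plane when ω > 0 and in the upper half-plane when ω < 0.

Case ω > 0 (lower half-plane, clockwise contour ⇒ F(ω) = -2πi·ΣRes):
  Res_{z = - 13 i} g(z) = \frac{i \left(13 \omega + 1\right) e^{- 13 \omega}}{4394} (pole of order 2)
  F(ω) = -2πi·ΣRes = \frac{\pi \left(13 \omega + 1\right) e^{- 13 \omega}}{2197}

Case ω < 0 (upper half-plane, counterclockwise contour ⇒ F(ω) = +2πi·ΣRes):
  Res_{z = 13 i} g(z) = \frac{i \left(13 \omega - 1\right) e^{13 \omega}}{4394} (pole of order 2)
  F(ω) = 2πi·ΣRes = \frac{\pi \left(1 - 13 \omega\right) e^{13 \omega}}{2197}

Both cases combine into a single formula in |ω|:

F(ω) = \frac{\pi \left(13 \left|{\omega}\right| + 1\right) e^{- 13 \left|{\omega}\right|}}{2197}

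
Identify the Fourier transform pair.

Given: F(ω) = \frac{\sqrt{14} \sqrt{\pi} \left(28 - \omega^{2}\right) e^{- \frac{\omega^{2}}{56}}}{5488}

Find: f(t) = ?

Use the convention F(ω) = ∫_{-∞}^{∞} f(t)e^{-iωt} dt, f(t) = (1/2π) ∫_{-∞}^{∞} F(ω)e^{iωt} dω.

f(t) = 2 t^{2} e^{- 14 t^{2}}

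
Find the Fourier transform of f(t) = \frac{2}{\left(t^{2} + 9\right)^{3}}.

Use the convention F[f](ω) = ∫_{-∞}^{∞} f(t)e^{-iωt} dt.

F(ω) = \frac{\pi \left(3 \omega^{2} + 3 \left|{\omega}\right| + 1\right) e^{- 3 \left|{\omega}\right|}}{324}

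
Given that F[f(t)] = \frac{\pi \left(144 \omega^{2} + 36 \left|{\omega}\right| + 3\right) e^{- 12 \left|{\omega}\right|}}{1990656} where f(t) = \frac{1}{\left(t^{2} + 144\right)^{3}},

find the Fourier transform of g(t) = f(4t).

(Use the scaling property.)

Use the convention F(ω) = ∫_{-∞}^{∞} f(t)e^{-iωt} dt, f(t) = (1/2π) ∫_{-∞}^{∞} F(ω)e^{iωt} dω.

F[g](ω) = \frac{\pi \left(3 \omega^{2} + 3 \left|{\omega}\right| + 1\right) e^{- 3 \left|{\omega}\right|}}{2654208}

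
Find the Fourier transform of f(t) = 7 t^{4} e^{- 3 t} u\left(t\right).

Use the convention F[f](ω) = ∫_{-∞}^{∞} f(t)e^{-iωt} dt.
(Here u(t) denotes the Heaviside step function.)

F(ω) = \frac{168}{\left(i \omega + 3\right)^{5}}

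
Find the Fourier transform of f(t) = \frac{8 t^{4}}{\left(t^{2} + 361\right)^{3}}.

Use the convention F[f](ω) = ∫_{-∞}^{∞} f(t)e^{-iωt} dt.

F(ω) = \frac{\pi \left(361 \omega^{2} - 95 \left|{\omega}\right| + 3\right) e^{- 19 \left|{\omega}\right|}}{19}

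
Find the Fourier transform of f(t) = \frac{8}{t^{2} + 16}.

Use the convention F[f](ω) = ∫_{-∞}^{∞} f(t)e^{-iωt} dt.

F(ω) = 2 \pi e^{- 4 \left|{\omega}\right|}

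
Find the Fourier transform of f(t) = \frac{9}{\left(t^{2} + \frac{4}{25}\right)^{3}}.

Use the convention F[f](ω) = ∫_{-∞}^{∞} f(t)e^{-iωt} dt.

F(ω) = \frac{1125 \pi \left(4 \omega^{2} + 30 \left|{\omega}\right| + 75\right) e^{- \frac{2 \left|{\omega}\right|}{5}}}{256}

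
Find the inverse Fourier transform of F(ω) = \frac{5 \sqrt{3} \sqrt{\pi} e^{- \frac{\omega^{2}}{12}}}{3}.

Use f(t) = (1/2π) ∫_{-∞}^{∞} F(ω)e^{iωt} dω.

f(t) = 5 e^{- 3 t^{2}}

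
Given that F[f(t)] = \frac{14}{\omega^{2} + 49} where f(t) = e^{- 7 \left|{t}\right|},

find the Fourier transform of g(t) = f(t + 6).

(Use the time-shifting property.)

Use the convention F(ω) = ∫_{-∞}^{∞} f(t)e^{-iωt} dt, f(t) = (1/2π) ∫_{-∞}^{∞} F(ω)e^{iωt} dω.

F[g](ω) = \frac{14 e^{6 i \omega}}{\omega^{2} + 49}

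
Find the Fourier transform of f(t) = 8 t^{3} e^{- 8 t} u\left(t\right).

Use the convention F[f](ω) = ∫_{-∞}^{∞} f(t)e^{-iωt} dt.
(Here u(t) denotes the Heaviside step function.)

F(ω) = \frac{48}{\left(i \omega + 8\right)^{4}}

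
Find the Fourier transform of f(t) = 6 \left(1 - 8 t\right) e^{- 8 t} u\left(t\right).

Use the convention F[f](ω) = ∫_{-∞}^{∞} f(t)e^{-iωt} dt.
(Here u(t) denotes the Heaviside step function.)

F(ω) = \frac{6 i \omega}{- \omega^{2} + 16 i \omega + 64}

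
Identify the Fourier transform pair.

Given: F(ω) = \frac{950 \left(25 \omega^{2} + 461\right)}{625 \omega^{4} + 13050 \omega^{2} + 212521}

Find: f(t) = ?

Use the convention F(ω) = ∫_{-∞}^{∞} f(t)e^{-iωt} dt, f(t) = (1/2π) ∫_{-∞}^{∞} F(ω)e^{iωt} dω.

f(t) = 5 e^{- \frac{19 \left|{t}\right|}{5}} \cos{\left(2 \left|{t}\right| \right)}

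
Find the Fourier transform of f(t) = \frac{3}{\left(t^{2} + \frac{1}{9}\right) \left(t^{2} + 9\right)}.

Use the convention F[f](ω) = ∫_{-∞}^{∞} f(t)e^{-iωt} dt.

F(ω) = - \frac{9 \pi e^{- 3 \left|{\omega}\right|}}{80} + \frac{81 \pi e^{- \frac{\left|{\omega}\right|}{3}}}{80}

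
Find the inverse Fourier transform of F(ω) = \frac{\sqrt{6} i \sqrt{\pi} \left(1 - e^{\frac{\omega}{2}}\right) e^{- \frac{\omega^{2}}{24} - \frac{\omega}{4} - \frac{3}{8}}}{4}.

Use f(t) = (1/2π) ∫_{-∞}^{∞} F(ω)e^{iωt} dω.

f(t) = 3 e^{- 6 t^{2}} \sin{\left(3 t \right)}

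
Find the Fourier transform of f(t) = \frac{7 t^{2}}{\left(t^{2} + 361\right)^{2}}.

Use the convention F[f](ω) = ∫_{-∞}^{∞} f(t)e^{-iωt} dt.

F(ω) = \frac{7 \pi \left(1 - 19 \left|{\omega}\right|\right) e^{- 19 \left|{\omega}\right|}}{38}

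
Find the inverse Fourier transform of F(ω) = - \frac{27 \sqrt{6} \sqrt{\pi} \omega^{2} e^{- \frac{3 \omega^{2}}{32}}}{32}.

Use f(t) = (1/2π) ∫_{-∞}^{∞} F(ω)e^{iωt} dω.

f(t) = 9 \left(\frac{32 t^{2}}{3} - 2\right) e^{- \frac{8 t^{2}}{3}}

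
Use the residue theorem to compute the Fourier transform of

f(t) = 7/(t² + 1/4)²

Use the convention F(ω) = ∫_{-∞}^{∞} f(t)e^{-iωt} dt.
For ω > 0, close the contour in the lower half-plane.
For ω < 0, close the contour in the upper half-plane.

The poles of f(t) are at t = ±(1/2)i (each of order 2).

Let g(z) = f(z)e^{-iωz}; for large |z| the factor e^{-iωz} decays in the lower half-plane when ω > 0 and in the upper half-plane when ω < 0.

Case ω > 0 (lower half-plane, clockwise contour ⇒ F(ω) = -2πi·ΣRes):
  Res_{z = - \frac{i}{2}} g(z) = 7 i \left(\omega + 2\right) e^{- \frac{\omega}{2}} (pole of order 2)
  F(ω) = -2πi·ΣRes = 14 \pi \left(\omega + 2\right) e^{- \frac{\omega}{2}}

Case ω < 0 (upper half-plane, counterclockwise contour ⇒ F(ω) = +2πi·ΣRes):
  Res_{z = \frac{i}{2}} g(z) = 7 i \left(\omega - 2\right) e^{\frac{\omega}{2}} (pole of order 2)
  F(ω) = 2πi·ΣRes = 14 \pi \left(2 - \omega\right) e^{\frac{\omega}{2}}

Both cases combine into a single formula in |ω|:

F(ω) = 14 \pi \left(\left|{\omega}\right| + 2\right) e^{- \frac{\left|{\omega}\right|}{2}}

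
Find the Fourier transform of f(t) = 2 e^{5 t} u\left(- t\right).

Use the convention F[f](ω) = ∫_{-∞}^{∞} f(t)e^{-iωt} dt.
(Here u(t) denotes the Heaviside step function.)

F(ω) = - \frac{2}{i \omega - 5}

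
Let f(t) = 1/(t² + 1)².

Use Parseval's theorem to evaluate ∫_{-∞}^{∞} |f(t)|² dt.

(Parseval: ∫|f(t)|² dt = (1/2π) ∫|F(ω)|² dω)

∫|f(t)|² dt = \frac{5 \pi}{16}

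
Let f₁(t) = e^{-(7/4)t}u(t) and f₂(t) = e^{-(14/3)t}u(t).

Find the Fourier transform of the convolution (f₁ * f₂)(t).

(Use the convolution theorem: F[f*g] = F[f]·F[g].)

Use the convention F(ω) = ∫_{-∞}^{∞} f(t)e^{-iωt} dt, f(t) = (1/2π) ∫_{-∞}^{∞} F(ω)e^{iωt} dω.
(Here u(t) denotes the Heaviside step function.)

F[f₁*f₂](ω) = \frac{12}{- 12 \omega^{2} + 77 i \omega + 98}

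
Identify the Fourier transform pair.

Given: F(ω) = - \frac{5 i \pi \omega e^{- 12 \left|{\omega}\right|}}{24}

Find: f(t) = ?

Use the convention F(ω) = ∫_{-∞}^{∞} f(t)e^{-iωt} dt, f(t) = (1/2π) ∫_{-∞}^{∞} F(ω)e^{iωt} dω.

f(t) = \frac{5 t}{\left(t^{2} + 144\right)^{2}}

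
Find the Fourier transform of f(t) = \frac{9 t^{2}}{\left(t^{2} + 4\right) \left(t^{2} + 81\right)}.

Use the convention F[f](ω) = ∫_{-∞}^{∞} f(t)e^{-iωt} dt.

F(ω) = \frac{9 \pi \left(9 - 2 e^{7 \left|{\omega}\right|}\right) e^{- 9 \left|{\omega}\right|}}{77}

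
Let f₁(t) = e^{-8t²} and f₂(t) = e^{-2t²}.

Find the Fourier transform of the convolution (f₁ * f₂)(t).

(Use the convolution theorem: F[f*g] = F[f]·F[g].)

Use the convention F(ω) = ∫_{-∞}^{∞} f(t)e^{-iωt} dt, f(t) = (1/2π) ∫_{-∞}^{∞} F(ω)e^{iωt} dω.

F[f₁*f₂](ω) = \frac{\pi e^{- \frac{5 \omega^{2}}{32}}}{4}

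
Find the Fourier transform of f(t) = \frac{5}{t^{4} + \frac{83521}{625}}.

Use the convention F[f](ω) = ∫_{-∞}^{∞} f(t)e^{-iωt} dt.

F(ω) = \frac{625 \pi e^{- \frac{17 \sqrt{2} \left|{\omega}\right|}{10}} \sin{\left(\frac{17 \sqrt{2} \left|{\omega}\right|}{10} + \frac{\pi}{4} \right)}}{4913}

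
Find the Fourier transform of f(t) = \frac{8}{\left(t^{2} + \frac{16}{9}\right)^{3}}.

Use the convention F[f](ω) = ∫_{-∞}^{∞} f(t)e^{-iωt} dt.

F(ω) = \frac{27 \pi \left(16 \omega^{2} + 36 \left|{\omega}\right| + 27\right) e^{- \frac{4 \left|{\omega}\right|}{3}}}{1024}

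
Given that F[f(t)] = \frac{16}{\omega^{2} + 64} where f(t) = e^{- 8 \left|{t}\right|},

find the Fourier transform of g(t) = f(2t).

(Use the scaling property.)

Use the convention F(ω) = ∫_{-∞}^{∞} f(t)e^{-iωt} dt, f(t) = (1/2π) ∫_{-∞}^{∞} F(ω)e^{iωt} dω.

F[g](ω) = \frac{32}{\omega^{2} + 256}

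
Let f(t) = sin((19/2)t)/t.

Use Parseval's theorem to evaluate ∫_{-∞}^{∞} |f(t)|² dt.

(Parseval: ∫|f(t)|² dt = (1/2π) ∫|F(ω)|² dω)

∫|f(t)|² dt = \frac{19 \pi}{2}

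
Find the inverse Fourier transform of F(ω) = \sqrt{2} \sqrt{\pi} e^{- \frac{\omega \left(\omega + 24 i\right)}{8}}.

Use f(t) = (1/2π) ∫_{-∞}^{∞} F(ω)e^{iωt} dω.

f(t) = 2 e^{- 2 \left(t - 3\right)^{2}}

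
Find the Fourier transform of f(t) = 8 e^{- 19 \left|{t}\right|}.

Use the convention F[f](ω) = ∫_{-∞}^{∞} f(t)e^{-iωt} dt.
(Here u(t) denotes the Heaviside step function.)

F(ω) = \frac{304}{\omega^{2} + 361}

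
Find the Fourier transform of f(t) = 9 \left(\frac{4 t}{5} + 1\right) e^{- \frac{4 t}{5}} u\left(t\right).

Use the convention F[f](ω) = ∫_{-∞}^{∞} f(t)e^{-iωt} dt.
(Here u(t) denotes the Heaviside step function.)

F(ω) = \frac{45 \left(- 5 i \omega - 8\right)}{25 \omega^{2} - 40 i \omega - 16}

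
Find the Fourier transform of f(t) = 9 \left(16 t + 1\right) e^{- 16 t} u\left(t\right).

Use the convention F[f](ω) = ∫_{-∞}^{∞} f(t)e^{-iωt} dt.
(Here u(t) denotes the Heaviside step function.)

F(ω) = \frac{9 \left(- i \omega - 32\right)}{\omega^{2} - 32 i \omega - 256}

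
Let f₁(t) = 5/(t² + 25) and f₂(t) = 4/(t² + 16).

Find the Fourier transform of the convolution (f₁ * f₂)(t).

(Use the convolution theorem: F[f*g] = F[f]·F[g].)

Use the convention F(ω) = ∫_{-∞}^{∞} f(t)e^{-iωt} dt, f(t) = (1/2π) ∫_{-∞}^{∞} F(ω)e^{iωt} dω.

F[f₁*f₂](ω) = \pi^{2} e^{- 9 \left|{\omega}\right|}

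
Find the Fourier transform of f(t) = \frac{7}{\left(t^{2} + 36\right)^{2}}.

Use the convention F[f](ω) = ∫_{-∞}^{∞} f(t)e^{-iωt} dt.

F(ω) = \frac{7 \pi \left(6 \left|{\omega}\right| + 1\right) e^{- 6 \left|{\omega}\right|}}{432}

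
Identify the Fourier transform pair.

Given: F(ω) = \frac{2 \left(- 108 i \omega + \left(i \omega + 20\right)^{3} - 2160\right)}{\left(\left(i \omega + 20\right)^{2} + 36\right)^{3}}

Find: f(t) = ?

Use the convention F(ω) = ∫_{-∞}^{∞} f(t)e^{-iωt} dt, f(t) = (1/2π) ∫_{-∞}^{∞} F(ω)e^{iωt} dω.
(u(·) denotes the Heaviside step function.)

f(t) = t^{2} e^{- 20 t} \cos{\left(6 t \right)} u\left(t\right)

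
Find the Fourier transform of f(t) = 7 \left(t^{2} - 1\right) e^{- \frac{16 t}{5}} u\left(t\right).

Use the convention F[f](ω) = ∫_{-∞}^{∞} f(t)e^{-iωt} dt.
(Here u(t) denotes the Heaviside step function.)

F(ω) = \frac{35 \left(250 i \omega - \left(5 i \omega + 16\right)^{3} + 800\right)}{\left(5 i \omega + 16\right)^{4}}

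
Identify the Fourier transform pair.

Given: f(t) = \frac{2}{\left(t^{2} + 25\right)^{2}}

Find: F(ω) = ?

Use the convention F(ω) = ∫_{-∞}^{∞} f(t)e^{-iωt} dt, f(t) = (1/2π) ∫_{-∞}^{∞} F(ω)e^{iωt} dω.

F(ω) = \frac{\pi \left(5 \left|{\omega}\right| + 1\right) e^{- 5 \left|{\omega}\right|}}{125}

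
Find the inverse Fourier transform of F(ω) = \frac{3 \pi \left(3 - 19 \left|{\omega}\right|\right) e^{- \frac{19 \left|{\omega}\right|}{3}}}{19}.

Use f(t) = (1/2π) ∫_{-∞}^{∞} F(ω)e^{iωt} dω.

f(t) = \frac{6 t^{2}}{\left(t^{2} + \frac{361}{9}\right)^{2}}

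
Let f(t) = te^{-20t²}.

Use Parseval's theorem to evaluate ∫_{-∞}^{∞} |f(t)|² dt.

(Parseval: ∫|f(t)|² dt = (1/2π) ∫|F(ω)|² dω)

∫|f(t)|² dt = \frac{\sqrt{10} \sqrt{\pi}}{1600}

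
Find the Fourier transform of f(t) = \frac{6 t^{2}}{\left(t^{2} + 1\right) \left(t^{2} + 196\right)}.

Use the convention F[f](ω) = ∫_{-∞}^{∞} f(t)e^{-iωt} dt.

F(ω) = \frac{2 \pi \left(14 - e^{13 \left|{\omega}\right|}\right) e^{- 14 \left|{\omega}\right|}}{65}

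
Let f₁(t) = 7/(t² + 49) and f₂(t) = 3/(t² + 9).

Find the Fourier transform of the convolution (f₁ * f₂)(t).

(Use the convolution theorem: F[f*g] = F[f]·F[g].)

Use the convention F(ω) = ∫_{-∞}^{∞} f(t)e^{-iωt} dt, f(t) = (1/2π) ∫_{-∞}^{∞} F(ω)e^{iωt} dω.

F[f₁*f₂](ω) = \pi^{2} e^{- 10 \left|{\omega}\right|}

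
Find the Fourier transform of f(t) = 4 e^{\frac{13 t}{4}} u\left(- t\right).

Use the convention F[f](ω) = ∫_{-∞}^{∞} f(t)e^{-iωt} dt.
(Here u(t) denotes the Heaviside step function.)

F(ω) = - \frac{16}{4 i \omega - 13}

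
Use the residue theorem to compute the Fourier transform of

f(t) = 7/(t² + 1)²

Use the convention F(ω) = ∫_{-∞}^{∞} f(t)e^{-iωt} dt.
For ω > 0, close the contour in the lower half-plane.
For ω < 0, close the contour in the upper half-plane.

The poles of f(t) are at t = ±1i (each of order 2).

Let g(z) = f(z)e^{-iωz}; for large |z| the factor e^{-iωz} decays in the lower half-plane when ω > 0 and in the upper half-plane when ω < 0.

Case ω > 0 (lower half-plane, clockwise contour ⇒ F(ω) = -2πi·ΣRes):
  Res_{z = - i} g(z) = \frac{7 i \left(\omega + 1\right) e^{- \omega}}{4} (pole of order 2)
  F(ω) = -2πi·ΣRes = \frac{7 \pi \left(\omega + 1\right) e^{- \omega}}{2}

Case ω < 0 (upper half-plane, counterclockwise contour ⇒ F(ω) = +2πi·ΣRes):
  Res_{z = i} g(z) = \frac{7 i \left(\omega - 1\right) e^{\omega}}{4} (pole of order 2)
  F(ω) = 2πi·ΣRes = \frac{7 \pi \left(1 - \omega\right) e^{\omega}}{2}

Both cases combine into a single formula in |ω|:

F(ω) = \frac{7 \pi \left(\left|{\omega}\right| + 1\right) e^{- \left|{\omega}\right|}}{2}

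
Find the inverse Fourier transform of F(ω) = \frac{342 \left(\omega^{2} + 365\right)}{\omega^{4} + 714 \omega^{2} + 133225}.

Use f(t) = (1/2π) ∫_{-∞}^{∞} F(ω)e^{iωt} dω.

f(t) = 9 e^{- 19 \left|{t}\right|} \cos{\left(2 \left|{t}\right| \right)}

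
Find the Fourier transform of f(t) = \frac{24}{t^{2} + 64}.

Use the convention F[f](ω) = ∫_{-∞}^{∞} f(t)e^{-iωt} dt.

F(ω) = 3 \pi e^{- 8 \left|{\omega}\right|}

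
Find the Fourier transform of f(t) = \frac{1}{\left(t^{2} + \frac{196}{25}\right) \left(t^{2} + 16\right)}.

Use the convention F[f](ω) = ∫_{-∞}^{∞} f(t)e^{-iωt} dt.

F(ω) = - \frac{25 \pi e^{- 4 \left|{\omega}\right|}}{816} + \frac{125 \pi e^{- \frac{14 \left|{\omega}\right|}{5}}}{2856}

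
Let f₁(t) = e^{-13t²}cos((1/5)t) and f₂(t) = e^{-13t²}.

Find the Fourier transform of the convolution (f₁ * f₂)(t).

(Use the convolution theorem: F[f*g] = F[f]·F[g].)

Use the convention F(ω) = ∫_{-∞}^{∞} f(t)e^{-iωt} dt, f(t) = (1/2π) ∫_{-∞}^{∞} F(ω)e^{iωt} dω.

F[f₁*f₂](ω) = \frac{\pi \left(e^{\frac{\omega}{65}} + 1\right) e^{- \frac{\omega^{2}}{26} - \frac{\omega}{130} - \frac{1}{1300}}}{26}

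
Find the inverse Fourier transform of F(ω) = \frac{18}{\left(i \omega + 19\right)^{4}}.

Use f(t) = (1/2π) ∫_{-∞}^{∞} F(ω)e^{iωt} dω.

f(t) = 3 t^{3} e^{- 19 t} u\left(t\right)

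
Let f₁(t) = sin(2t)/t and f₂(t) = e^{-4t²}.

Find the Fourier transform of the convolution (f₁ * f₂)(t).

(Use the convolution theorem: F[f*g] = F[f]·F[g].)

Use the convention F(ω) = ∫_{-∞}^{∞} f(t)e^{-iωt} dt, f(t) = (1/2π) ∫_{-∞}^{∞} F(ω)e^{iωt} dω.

F[f₁*f₂](ω) = \begin{cases} \frac{\pi^{\frac{3}{2}} e^{- \frac{\omega^{2}}{16}}}{2} & \text{for}\: \omega > -2 \wedge \omega < 2 \\0 & \text{otherwise} \end{cases}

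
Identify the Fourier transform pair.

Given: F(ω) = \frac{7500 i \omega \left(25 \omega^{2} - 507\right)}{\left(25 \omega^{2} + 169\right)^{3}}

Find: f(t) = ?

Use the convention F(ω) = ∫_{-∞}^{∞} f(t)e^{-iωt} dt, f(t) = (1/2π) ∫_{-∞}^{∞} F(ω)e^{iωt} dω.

f(t) = 3 t e^{- \frac{13 \left|{t}\right|}{5}} \left|{t}\right|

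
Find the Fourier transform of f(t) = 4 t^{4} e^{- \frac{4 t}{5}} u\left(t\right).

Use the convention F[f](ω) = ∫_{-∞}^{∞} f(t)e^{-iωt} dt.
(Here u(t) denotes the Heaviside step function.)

F(ω) = \frac{300000}{\left(5 i \omega + 4\right)^{5}}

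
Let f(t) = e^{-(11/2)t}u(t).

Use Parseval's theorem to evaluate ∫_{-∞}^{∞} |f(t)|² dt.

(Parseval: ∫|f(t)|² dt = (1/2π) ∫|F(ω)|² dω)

∫|f(t)|² dt = \frac{1}{11}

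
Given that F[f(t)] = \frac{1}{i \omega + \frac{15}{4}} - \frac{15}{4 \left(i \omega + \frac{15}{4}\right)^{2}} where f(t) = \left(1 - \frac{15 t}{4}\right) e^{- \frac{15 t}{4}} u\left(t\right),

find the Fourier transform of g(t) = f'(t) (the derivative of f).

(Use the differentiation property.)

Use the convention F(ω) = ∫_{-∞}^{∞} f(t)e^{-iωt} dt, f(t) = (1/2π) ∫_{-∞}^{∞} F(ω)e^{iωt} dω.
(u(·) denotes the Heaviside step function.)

F[g](ω) = \frac{16 \omega^{2}}{16 \omega^{2} - 120 i \omega - 225}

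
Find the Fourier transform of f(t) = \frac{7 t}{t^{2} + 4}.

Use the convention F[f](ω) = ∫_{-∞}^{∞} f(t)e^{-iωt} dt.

F(ω) = - 7 i \pi e^{- 2 \left|{\omega}\right|} \operatorname{sign}{\left(\omega \right)}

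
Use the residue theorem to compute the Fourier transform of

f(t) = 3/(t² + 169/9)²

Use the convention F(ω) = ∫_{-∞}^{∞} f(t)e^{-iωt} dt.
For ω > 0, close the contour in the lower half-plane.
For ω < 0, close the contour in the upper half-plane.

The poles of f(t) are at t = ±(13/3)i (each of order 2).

Let g(z) = f(z)e^{-iωz}; for large |z| the factor e^{-iωz} decays in the lower half-plane when ω > 0 and in the upper half-plane when ω < 0.

Case ω > 0 (lower half-plane, clockwise contour ⇒ F(ω) = -2πi·ΣRes):
  Res_{z = - \frac{13 i}{3}} g(z) = \frac{27 i \left(13 \omega + 3\right) e^{- \frac{13 \omega}{3}}}{8788} (pole of order 2)
  F(ω) = -2πi·ΣRes = \frac{27 \pi \left(13 \omega + 3\right) e^{- \frac{13 \omega}{3}}}{4394}

Case ω < 0 (upper half-plane, counterclockwise contour ⇒ F(ω) = +2πi·ΣRes):
  Res_{z = \frac{13 i}{3}} g(z) = \frac{27 i \left(13 \omega - 3\right) e^{\frac{13 \omega}{3}}}{8788} (pole of order 2)
  F(ω) = 2πi·ΣRes = \frac{27 \pi \left(3 - 13 \omega\right) e^{\frac{13 \omega}{3}}}{4394}

Both cases combine into a single formula in |ω|:

F(ω) = \frac{27 \pi \left(13 \left|{\omega}\right| + 3\right) e^{- \frac{13 \left|{\omega}\right|}{3}}}{4394}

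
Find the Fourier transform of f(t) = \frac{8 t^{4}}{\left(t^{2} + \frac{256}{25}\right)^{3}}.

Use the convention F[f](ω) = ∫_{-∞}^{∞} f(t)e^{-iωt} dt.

F(ω) = \frac{\pi \left(256 \omega^{2} - 400 \left|{\omega}\right| + 75\right) e^{- \frac{16 \left|{\omega}\right|}{5}}}{80}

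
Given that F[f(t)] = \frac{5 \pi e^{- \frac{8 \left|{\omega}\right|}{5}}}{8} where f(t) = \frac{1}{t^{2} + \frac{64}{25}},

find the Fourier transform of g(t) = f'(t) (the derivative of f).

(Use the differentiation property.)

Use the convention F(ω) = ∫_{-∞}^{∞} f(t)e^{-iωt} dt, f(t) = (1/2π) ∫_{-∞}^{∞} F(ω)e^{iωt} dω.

F[g](ω) = \frac{5 i \pi \omega e^{- \frac{8 \left|{\omega}\right|}{5}}}{8}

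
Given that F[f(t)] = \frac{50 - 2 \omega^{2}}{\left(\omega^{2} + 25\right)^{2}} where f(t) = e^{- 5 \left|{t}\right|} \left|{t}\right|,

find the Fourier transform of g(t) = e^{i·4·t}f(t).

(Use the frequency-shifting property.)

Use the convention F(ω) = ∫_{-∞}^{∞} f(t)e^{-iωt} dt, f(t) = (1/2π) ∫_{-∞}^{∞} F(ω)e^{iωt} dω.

F[g](ω) = \frac{2 \left(25 - \left(\omega - 4\right)^{2}\right)}{\left(\left(\omega - 4\right)^{2} + 25\right)^{2}}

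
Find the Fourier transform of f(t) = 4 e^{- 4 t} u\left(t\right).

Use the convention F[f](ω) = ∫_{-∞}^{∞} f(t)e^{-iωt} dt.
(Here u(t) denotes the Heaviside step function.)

F(ω) = \frac{4}{i \omega + 4}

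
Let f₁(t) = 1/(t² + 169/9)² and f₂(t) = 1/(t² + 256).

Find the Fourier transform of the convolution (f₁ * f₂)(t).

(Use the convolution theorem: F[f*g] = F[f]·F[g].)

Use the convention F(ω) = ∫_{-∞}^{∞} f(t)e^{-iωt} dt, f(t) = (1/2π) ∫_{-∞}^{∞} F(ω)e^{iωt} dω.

F[f₁*f₂](ω) = \frac{9 \pi^{2} \left(13 \left|{\omega}\right| + 3\right) e^{- \frac{61 \left|{\omega}\right|}{3}}}{70304}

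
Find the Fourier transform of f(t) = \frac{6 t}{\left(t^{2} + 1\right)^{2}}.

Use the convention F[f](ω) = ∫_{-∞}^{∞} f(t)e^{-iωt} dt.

F(ω) = - 3 i \pi \omega e^{- \left|{\omega}\right|}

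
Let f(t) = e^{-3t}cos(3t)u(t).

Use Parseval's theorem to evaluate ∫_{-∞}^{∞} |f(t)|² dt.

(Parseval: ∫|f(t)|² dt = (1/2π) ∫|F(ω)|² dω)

∫|f(t)|² dt = \frac{1}{8}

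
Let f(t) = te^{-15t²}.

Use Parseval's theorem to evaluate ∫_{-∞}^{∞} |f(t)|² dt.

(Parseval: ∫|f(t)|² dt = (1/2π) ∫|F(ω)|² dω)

∫|f(t)|² dt = \frac{\sqrt{30} \sqrt{\pi}}{1800}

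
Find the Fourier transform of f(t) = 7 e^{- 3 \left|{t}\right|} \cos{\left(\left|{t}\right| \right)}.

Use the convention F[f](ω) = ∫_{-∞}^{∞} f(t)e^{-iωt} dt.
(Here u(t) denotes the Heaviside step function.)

F(ω) = \frac{42 \left(\omega^{2} + 10\right)}{\omega^{4} + 16 \omega^{2} + 100}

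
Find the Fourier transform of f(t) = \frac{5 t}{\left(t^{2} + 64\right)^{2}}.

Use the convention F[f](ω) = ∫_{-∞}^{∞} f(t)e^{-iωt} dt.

F(ω) = - \frac{5 i \pi \omega e^{- 8 \left|{\omega}\right|}}{16}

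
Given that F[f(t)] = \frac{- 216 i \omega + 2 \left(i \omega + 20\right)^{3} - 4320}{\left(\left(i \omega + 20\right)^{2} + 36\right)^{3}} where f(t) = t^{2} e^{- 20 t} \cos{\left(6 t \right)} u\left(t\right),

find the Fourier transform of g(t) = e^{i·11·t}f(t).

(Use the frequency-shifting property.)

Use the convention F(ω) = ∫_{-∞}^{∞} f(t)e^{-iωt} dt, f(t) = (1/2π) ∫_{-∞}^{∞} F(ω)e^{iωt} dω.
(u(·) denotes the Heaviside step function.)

F[g](ω) = \frac{2 \left(108 i \left(11 - \omega\right) + \left(i \left(\omega - 11\right) + 20\right)^{3} - 2160\right)}{\left(\left(i \left(\omega - 11\right) + 20\right)^{2} + 36\right)^{3}}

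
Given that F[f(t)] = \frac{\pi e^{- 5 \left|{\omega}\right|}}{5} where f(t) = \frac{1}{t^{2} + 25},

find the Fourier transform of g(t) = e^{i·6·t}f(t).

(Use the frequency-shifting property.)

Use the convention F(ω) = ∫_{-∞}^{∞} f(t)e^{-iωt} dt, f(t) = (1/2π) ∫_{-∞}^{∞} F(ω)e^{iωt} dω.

F[g](ω) = \frac{\pi e^{- 5 \left|{\omega - 6}\right|}}{5}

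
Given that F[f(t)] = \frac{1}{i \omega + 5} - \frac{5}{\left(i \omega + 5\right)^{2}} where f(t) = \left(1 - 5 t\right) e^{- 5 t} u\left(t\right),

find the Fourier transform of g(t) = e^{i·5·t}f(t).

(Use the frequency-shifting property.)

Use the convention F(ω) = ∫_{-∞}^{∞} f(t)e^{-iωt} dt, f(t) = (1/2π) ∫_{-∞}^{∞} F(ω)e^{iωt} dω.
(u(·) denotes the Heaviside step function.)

F[g](ω) = \frac{i \left(5 - \omega\right)}{\omega^{2} - 10 \omega \left(1 + i\right) + 50 i}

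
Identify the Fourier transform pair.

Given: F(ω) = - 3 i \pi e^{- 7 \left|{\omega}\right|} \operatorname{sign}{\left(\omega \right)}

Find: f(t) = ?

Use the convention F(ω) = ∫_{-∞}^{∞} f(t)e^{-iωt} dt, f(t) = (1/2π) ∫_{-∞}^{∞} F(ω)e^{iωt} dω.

f(t) = \frac{3 t}{t^{2} + 49}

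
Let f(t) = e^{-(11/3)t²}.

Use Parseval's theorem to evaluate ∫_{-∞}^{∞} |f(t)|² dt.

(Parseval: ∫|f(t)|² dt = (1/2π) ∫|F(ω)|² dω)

∫|f(t)|² dt = \frac{\sqrt{66} \sqrt{\pi}}{22}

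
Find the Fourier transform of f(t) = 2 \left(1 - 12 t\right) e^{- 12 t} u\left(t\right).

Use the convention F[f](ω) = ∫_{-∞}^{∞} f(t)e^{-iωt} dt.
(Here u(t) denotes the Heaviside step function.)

F(ω) = \frac{2 i \omega}{- \omega^{2} + 24 i \omega + 144}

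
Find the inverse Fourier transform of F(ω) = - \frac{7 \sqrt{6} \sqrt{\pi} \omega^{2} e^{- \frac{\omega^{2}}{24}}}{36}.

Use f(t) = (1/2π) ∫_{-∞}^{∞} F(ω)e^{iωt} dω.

f(t) = 7 \left(24 t^{2} - 2\right) e^{- 6 t^{2}}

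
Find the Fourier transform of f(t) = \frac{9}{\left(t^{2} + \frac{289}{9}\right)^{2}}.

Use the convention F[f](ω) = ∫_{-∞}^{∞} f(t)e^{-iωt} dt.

F(ω) = \frac{81 \pi \left(17 \left|{\omega}\right| + 3\right) e^{- \frac{17 \left|{\omega}\right|}{3}}}{9826}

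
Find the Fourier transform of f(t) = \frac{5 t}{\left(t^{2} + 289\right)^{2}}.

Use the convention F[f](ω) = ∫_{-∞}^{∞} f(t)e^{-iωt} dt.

F(ω) = - \frac{5 i \pi \omega e^{- 17 \left|{\omega}\right|}}{34}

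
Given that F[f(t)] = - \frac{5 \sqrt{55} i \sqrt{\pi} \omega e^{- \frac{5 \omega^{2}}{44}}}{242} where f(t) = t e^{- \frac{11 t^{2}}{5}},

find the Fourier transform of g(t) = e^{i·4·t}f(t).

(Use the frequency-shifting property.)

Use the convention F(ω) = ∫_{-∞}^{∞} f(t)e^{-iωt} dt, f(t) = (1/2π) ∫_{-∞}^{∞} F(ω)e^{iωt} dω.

F[g](ω) = \frac{5 \sqrt{55} i \sqrt{\pi} \left(4 - \omega\right) e^{- \frac{5 \left(\omega - 4\right)^{2}}{44}}}{242}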